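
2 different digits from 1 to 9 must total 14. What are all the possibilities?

{5,9}; {6,8}

2 distinct digits from 1–9 sum between 3 and 17.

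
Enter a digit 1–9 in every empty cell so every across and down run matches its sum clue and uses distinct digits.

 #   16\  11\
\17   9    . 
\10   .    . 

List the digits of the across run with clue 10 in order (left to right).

17 in 2 cells must be {8,9}; 16 in 2 cells must be {7,9}.
R1C2 = 17 − 9 = 8 completes the 17 across.
R2C1 = 16 − 9 = 7 completes the 16 down.
R2C2 = 10 − 7 = 3 completes the 10 across.

7 3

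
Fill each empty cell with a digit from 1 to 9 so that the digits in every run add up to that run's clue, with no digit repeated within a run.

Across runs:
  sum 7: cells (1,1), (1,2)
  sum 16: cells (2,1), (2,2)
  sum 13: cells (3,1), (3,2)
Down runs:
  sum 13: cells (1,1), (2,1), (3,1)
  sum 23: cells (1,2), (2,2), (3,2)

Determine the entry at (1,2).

16 in 2 cells must be {7,9}; 23 in 3 cells must be {6,8,9}.
The 7 across and the 23 down share only 6, so (1,2) = 6.
Given what's placed, (2,2) must be 9 to fit the 16 across and 23 down.
(3,2) = 23 − 15 = 8 completes the 23 down.
(1,1) = 7 − 6 = 1 completes the 7 across.
(2,1) = 16 − 9 = 7 completes the 16 across.
(3,1) = 13 − 8 = 5 completes the 13 across.

6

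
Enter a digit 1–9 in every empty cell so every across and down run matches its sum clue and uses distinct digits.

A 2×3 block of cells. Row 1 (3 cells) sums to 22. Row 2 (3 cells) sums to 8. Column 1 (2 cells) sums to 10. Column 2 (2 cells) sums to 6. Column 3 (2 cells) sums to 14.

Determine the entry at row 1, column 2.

5

The 22 across and the 6 down share only 5, so (1,2) = 5.
(2,2) = 6 − 5 = 1 completes the 6 down.
Given what's placed, (2,3) must be 5 to fit the 8 across and 14 down.
(1,3) = 14 − 5 = 9 completes the 14 down.
(2,1) = 8 − 6 = 2 completes the 8 across.
(1,1) = 22 − 14 = 8 completes the 22 across.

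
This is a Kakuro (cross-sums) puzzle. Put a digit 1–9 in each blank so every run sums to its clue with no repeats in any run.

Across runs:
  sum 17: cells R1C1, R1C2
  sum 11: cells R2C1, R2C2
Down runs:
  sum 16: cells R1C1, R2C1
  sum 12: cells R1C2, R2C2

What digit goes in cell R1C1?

17 in 2 cells must be {8,9}; 16 in 2 cells must be {7,9}.
The 17 across and the 16 down share only 9, so R1C1 = 9.
R1C2 = 17 − 9 = 8 completes the 17 across.
R2C1 = 16 − 9 = 7 completes the 16 down.
R2C2 = 11 − 7 = 4 completes the 11 across.

9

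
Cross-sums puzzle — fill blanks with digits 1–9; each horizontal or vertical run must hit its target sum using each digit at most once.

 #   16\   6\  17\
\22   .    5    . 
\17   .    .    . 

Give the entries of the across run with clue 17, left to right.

16 in 2 cells must be {7,9}; 17 in 2 cells must be {8,9}.
Given what's placed, R1C1 must be 9 to fit the 22 across and 16 down.
R1C3 = 22 − 14 = 8 completes the 22 across.
R2C1 = 16 − 9 = 7 completes the 16 down.
R2C2 = 6 − 5 = 1 completes the 6 down.
R2C3 = 17 − 8 = 9 completes the 17 across.

7 1 9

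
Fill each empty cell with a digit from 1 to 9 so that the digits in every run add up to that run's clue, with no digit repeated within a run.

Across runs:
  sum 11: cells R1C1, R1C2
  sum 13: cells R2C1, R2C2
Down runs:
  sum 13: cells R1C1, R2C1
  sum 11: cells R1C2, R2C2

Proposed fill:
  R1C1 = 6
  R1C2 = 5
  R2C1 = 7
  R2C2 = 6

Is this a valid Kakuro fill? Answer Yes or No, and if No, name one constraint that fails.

Across: 6+5=11; 7+6=13. Down: 6+7=13; 5+6=11. No digit repeats within any run.

Yes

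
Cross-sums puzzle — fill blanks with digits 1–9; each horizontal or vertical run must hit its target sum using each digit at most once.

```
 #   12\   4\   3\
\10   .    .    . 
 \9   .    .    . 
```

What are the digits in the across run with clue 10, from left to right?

7 1 2

4 in 2 cells must be {1,3}; 3 in 2 cells must be {1,2}.
Nothing is forced directly, so branch on R1C2, whose candidates are 1 or 3. If R1C2 = 3: that forces R1C1 = 5, R1C3 = 2, after which R2C1 would have to be in {1,2,3,4,5,6} for the 9 across but in {7} for the 12 down — contradiction. So R1C2 = 1.
Given what's placed, R1C3 must be 2 to fit the 10 across and 3 down.
R2C2 = 4 − 1 = 3 completes the 4 down.
R2C3 = 3 − 2 = 1 completes the 3 down.
R1C1 = 10 − 3 = 7 completes the 10 across.
R2C1 = 9 − 4 = 5 completes the 9 across.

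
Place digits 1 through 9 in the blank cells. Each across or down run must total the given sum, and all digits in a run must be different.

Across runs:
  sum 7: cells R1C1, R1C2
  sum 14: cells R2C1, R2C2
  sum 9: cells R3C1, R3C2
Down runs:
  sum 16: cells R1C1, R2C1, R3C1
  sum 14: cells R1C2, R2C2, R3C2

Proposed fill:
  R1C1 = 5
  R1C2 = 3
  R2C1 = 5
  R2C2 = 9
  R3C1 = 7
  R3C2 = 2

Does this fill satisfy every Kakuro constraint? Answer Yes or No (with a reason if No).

No — the across run R1C1–R1C2 sums to 8, not 7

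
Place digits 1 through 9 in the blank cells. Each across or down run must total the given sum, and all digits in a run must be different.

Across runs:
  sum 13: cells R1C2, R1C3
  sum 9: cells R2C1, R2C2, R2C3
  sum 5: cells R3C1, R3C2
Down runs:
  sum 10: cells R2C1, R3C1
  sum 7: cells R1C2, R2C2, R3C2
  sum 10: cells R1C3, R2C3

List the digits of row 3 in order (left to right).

7 in 3 cells must be {1,2,4}.
The 13 across and the 7 down share only 4, so R1C2 = 4.
R1C3 = 13 − 4 = 9 completes the 13 across.
R2C3 = 10 − 9 = 1 completes the 10 down.
R2C2 = 2: the only remaining digit allowed by both the 9 across and the 7 down.
R3C2 = 7 − 6 = 1 completes the 7 down.
R2C1 = 9 − 3 = 6 completes the 9 across.
R3C1 = 5 − 1 = 4 completes the 5 across.

4, 1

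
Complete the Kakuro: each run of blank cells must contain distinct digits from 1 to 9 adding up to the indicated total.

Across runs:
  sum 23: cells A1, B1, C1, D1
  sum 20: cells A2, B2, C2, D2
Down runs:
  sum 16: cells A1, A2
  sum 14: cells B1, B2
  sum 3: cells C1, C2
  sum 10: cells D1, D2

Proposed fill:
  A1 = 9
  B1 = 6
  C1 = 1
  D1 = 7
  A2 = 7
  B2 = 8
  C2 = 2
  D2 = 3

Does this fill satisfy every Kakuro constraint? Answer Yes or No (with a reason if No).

Across: 9+6+1+7=23; 7+8+2+3=20. Down: 9+7=16; 6+8=14; 1+2=3; 7+3=10. No digit repeats within any run.

Yes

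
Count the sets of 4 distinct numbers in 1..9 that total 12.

4 distinct digits from 1–9 sum between 10 and 30.
Enumerating: {1,2,3,6}, {1,2,4,5}.

2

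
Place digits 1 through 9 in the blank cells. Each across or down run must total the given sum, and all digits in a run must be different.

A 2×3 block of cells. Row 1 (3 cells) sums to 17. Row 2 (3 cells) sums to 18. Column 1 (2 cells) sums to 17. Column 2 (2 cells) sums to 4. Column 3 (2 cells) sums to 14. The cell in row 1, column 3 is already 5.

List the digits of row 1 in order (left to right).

17 in 2 cells must be {8,9}; 4 in 2 cells must be {1,3}.
Given what's placed, (1,2) must be 3 to fit the 17 across and 4 down.
(2,2) = 4 − 3 = 1 completes the 4 down.
(2,3) = 14 − 5 = 9 completes the 14 down.
(1,1) = 17 − 8 = 9 completes the 17 across.
(2,1) = 18 − 10 = 8 completes the 18 across.

9 3 5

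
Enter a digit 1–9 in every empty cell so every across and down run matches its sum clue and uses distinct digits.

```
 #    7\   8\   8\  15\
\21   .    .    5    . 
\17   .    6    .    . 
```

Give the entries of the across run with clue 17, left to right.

1 6 3 7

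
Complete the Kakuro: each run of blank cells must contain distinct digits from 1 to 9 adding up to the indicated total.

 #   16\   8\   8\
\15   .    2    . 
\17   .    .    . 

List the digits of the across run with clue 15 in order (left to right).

16 in 2 cells must be {7,9}.
R2C2 = 8 − 2 = 6 completes the 8 down.
Nothing is forced directly, so branch on R1C1, whose candidates are 7 or 9. If R1C1 = 9: then R1C3 would have to be in {4} for the 15 across but in {1,2,3,5,6,7} for the 8 down — contradiction. So R1C1 = 7.
R1C3 = 15 − 9 = 6 completes the 15 across.
R2C1 = 16 − 7 = 9 completes the 16 down.
R2C3 = 17 − 15 = 2 completes the 17 across.

7 2 6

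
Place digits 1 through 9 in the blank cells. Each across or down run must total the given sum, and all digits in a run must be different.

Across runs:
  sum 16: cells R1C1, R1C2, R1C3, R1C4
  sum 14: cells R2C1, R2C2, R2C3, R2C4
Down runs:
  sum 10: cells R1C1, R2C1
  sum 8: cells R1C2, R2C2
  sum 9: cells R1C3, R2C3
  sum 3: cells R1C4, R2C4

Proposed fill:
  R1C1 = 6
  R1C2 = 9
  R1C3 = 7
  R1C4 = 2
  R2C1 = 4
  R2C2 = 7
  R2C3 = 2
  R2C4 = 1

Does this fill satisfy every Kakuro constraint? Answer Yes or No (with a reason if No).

No — the across run R1C1–R1C4 sums to 24, not 16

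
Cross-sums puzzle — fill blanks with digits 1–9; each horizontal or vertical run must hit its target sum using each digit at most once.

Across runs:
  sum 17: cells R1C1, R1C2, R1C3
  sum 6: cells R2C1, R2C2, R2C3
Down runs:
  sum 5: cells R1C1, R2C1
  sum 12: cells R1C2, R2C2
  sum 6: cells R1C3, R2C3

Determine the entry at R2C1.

2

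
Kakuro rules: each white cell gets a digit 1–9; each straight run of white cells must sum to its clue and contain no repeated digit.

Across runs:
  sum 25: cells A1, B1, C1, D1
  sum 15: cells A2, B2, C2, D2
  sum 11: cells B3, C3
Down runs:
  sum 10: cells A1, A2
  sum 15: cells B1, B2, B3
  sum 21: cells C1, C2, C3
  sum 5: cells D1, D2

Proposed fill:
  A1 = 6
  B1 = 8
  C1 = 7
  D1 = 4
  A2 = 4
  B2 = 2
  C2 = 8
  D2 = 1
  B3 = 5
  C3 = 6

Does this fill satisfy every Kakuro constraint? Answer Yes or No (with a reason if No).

Yes

Across: 6+8+7+4=25; 4+2+8+1=15; 5+6=11. Down: 6+4=10; 8+2+5=15; 7+8+6=21; 4+1=5. No digit repeats within any run.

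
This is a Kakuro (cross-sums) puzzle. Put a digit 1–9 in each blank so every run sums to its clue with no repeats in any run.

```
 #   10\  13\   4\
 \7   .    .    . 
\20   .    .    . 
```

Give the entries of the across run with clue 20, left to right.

8 9 3

7 in 3 cells must be {1,2,4}; 4 in 2 cells must be {1,3}.
The 7 across and the 13 down share only 4, so R1C2 = 4.
Given what's placed, R1C3 must be 1 to fit the 7 across and 4 down.
R2C2 = 13 − 4 = 9 completes the 13 down.
R2C3 = 4 − 1 = 3 completes the 4 down.
R1C1 = 7 − 5 = 2 completes the 7 across.
R2C1 = 20 − 12 = 8 completes the 20 across.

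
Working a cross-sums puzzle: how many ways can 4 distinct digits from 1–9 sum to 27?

4 distinct digits from 1–9 sum between 10 and 30.
Enumerating: {3,7,8,9}, {4,6,8,9}, {5,6,7,9}.

3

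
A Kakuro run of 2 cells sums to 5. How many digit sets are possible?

2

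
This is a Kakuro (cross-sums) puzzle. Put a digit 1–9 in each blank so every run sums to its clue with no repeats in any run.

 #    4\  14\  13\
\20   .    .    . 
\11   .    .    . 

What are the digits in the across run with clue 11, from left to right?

4 in 2 cells must be {1,3}.
The 20 across and the 4 down share only 3, so R1C1 = 3.
R2C1 = 4 − 3 = 1 completes the 4 down.
Nothing is forced directly, so branch on R2C2, whose candidates are 6 or 8. If R2C2 = 8: then R1C2 would have to be in {8,9} for the 20 across but in {6} for the 14 down — contradiction. So R2C2 = 6.
R1C2 = 14 − 6 = 8 completes the 14 down.
R1C3 = 20 − 11 = 9 completes the 20 across.
R2C3 = 11 − 7 = 4 completes the 11 across.

1 6 4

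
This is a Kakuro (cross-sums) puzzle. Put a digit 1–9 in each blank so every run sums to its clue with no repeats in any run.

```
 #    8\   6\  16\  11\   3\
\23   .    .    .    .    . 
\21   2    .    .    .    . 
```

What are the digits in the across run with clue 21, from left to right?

16 in 2 cells must be {7,9}; 3 in 2 cells must be {1,2}.
R1C1 = 8 − 2 = 6 completes the 8 down.
R2C5 = 1: the only remaining digit allowed by both the 21 across and the 3 down.
R1C5 = 3 − 1 = 2 completes the 3 down.
Nothing is forced directly, so branch on R2C2, whose candidates are 4 or 5. If R2C2 = 4: then R1C2 would have to be in {1,3,4,5,7,8,9} for the 23 across but in {2} for the 6 down — contradiction. So R2C2 = 5.
R1C2 = 6 − 5 = 1 completes the 6 down.
R1C3 = 9: the only remaining digit allowed by both the 23 across and the 16 down.
R1C4 = 23 − 18 = 5 completes the 23 across.
R2C3 = 16 − 9 = 7 completes the 16 down.
R2C4 = 21 − 15 = 6 completes the 21 across.

2 5 7 6 1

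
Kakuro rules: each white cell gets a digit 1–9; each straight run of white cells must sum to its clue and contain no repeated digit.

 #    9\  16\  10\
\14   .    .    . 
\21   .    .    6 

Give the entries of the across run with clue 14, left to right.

1 9 4

16 in 2 cells must be {7,9}.
R1C3 = 10 − 6 = 4 completes the 10 down.
R2C2 = 7: the only remaining digit allowed by both the 21 across and the 16 down.
R1C2 = 16 − 7 = 9 completes the 16 down.
R2C1 = 21 − 13 = 8 completes the 21 across.
R1C1 = 14 − 13 = 1 completes the 14 across.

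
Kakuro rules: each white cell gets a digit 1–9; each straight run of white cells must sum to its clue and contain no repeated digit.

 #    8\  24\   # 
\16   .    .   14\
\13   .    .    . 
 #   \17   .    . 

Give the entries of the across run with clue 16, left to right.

7, 9

16 in 2 cells must be {7,9}; 17 in 2 cells must be {8,9}; 24 in 3 cells must be {7,8,9}.
The 16 across and the 8 down share only 7, so R1C1 = 7.
R1C2 = 16 − 7 = 9 completes the 16 across.
R2C1 = 8 − 7 = 1 completes the 8 down.
R3C2 = 8: the only remaining digit allowed by both the 17 across and the 24 down.
R3C3 = 17 − 8 = 9 completes the 17 across.
R2C2 = 24 − 17 = 7 completes the 24 down.
R2C3 = 13 − 8 = 5 completes the 13 across.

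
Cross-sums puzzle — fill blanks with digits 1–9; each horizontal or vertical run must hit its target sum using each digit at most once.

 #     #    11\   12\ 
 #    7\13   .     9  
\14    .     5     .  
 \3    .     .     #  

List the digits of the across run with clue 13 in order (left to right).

4 9

3 in 2 cells must be {1,2}.
R1C2 = 13 − 9 = 4 completes the 13 across.
R2C3 = 12 − 9 = 3 completes the 12 down.
R3C2 = 11 − 9 = 2 completes the 11 down.
R2C1 = 14 − 8 = 6 completes the 14 across.
R3C1 = 3 − 2 = 1 completes the 3 across.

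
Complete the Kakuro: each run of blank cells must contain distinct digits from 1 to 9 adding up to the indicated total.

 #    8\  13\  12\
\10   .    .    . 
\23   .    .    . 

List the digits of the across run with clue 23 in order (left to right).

23 in 3 cells must be {6,8,9}.
The 23 across and the 8 down share only 6, so R2C1 = 6.
R1C1 = 8 − 6 = 2 completes the 8 down.
Nothing is forced directly, so branch on R1C2, whose candidates are 5 or 7. If R1C2 = 7: then R1C3 would have to be in {1} for the 10 across but in {3,4,5,7,8,9} for the 12 down — contradiction. So R1C2 = 5.
R1C3 = 10 − 7 = 3 completes the 10 across.
R2C2 = 13 − 5 = 8 completes the 13 down.
R2C3 = 23 − 14 = 9 completes the 23 across.

6, 8, 9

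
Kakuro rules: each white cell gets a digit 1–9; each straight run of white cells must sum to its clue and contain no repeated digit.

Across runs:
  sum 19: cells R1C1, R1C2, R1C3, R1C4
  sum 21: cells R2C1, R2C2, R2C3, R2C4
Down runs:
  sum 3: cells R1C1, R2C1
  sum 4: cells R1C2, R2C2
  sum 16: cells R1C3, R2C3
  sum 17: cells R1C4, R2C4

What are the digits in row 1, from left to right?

3 in 2 cells must be {1,2}; 4 in 2 cells must be {1,3}; 16 in 2 cells must be {7,9}.
Nothing is forced directly, so branch on R1C3, whose candidates are 7 or 9. If R1C3 = 9: then R1C4 would have to be in {1,2,3,4,5,6,7} for the 19 across but in {8,9} for the 17 down — contradiction. So R1C3 = 7.
R2C3 = 16 − 7 = 9 completes the 16 down.
Given what's placed, R2C4 must be 8 to fit the 21 across and 17 down.
R1C4 = 17 − 8 = 9 completes the 17 down.
R2C1 = 1: the only remaining digit allowed by both the 21 across and the 3 down.
R2C2 = 21 − 18 = 3 completes the 21 across.
R1C1 = 3 − 1 = 2 completes the 3 down.
R1C2 = 19 − 18 = 1 completes the 19 across.

2 1 7 9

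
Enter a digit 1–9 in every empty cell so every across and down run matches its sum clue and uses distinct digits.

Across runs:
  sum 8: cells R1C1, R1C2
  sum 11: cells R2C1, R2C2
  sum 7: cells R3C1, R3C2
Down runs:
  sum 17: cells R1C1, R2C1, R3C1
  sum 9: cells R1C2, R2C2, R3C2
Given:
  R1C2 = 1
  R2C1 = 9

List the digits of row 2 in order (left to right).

9 2

R1C1 = 8 − 1 = 7 completes the 8 across.
R2C2 = 11 − 9 = 2 completes the 11 across.
R3C1 = 17 − 16 = 1 completes the 17 down.
R3C2 = 7 − 1 = 6 completes the 7 across.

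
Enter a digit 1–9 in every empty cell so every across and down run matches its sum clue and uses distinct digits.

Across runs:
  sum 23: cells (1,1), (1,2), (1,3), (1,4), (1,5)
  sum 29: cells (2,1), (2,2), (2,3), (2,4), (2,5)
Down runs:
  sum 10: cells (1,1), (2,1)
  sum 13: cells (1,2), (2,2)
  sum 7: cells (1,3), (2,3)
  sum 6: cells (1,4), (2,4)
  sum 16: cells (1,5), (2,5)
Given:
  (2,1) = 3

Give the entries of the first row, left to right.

7 4 1 2 9

16 in 2 cells must be {7,9}.
(1,1) = 10 − 3 = 7 completes the 10 down.
(1,5) = 9: the only remaining digit allowed by both the 23 across and the 16 down.
(2,5) = 16 − 9 = 7 completes the 16 down.
(1,2) = 4: the only remaining digit allowed by both the 23 across and the 13 down.
(2,2) = 13 − 4 = 9 completes the 13 down.
Nothing is forced directly, so branch on (2,4), whose candidates are 2 or 4. If (2,4) = 2: then (1,4) would have to be in {1,2} for the 23 across but in {4} for the 6 down — contradiction. So (2,4) = 4.
(1,4) = 6 − 4 = 2 completes the 6 down.
(2,3) = 29 − 23 = 6 completes the 29 across.
(1,3) = 23 − 22 = 1 completes the 23 across.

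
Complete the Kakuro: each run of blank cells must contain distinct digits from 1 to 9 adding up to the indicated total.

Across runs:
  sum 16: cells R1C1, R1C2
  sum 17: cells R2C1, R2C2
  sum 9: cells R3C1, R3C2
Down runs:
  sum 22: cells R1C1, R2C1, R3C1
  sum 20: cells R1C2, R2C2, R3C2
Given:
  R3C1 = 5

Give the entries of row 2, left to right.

16 in 2 cells must be {7,9}; 17 in 2 cells must be {8,9}.
Given what's placed, R1C1 must be 9 to fit the 16 across and 22 down.
R1C2 = 16 − 9 = 7 completes the 16 across.
R2C1 = 22 − 14 = 8 completes the 22 down.
R2C2 = 17 − 8 = 9 completes the 17 across.
R3C2 = 9 − 5 = 4 completes the 9 across.

8, 9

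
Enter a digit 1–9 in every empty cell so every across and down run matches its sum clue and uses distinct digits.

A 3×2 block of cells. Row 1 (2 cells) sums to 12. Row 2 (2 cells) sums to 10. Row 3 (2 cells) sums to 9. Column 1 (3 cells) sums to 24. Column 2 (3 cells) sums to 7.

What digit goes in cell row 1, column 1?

24 in 3 cells must be {7,8,9}; 7 in 3 cells must be {1,2,4}.
The 12 across and the 7 down share only 4, so (1,2) = 4.
(1,1) = 12 − 4 = 8 completes the 12 across.
Given what's placed, (3,1) must be 7 to fit the 9 across and 24 down.
(3,2) = 9 − 7 = 2 completes the 9 across.
(2,1) = 24 − 15 = 9 completes the 24 down.
(2,2) = 10 − 9 = 1 completes the 10 across.

8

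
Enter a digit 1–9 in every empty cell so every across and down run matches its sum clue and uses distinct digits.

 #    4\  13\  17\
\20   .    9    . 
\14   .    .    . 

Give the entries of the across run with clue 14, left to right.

1 4 9

4 in 2 cells must be {1,3}; 17 in 2 cells must be {8,9}.
Given what's placed, R1C1 must be 3 to fit the 20 across and 4 down.
R1C3 = 20 − 12 = 8 completes the 20 across.
R2C1 = 4 − 3 = 1 completes the 4 down.
R2C2 = 13 − 9 = 4 completes the 13 down.
R2C3 = 14 − 5 = 9 completes the 14 across.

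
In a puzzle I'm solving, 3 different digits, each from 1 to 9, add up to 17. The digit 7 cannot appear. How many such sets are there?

4

3 distinct digits from 1–9 sum between 6 and 24.
Dropping sets that contain 7.
Enumerating: {2,6,9}, {3,5,9}, {3,6,8}, {4,5,8}.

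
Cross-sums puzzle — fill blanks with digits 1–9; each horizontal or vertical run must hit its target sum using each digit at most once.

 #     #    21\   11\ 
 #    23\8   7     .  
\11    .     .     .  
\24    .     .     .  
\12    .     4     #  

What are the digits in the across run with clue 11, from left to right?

24 in 3 cells must be {7,8,9}; 23 in 3 cells must be {6,8,9}.
R1C3 = 8 − 7 = 1 completes the 8 across.
R4C1 = 12 − 4 = 8 completes the 12 across.
R2C1 = 6: the only remaining digit allowed by both the 11 across and the 23 down.
R3C1 = 23 − 14 = 9 completes the 23 down.
R3C2 = 8: the only remaining digit allowed by both the 24 across and the 21 down.
R3C3 = 24 − 17 = 7 completes the 24 across.
R2C2 = 21 − 19 = 2 completes the 21 down.
R2C3 = 11 − 8 = 3 completes the 11 across.

6 2 3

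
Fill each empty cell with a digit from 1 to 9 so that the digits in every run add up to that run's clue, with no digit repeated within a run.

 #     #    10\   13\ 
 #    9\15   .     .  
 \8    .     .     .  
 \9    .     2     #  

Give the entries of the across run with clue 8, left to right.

R1C2 = 7: the only remaining digit allowed by both the 15 across and the 10 down.
R1C3 = 15 − 7 = 8 completes the 15 across.
R2C2 = 10 − 9 = 1 completes the 10 down.
R2C3 = 13 − 8 = 5 completes the 13 down.
R3C1 = 9 − 2 = 7 completes the 9 across.
R2C1 = 8 − 6 = 2 completes the 8 across.

2 1 5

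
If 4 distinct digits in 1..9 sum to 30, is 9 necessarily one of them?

Yes

The only way to make 30 from 4 distinct digits is {6,7,8,9}, which contains 9.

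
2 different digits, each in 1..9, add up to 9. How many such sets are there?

4

2 distinct digits from 1–9 sum between 3 and 17.
Enumerating: {1,8}, {2,7}, {3,6}, {4,5}.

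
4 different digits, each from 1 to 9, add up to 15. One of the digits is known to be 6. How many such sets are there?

2

4 distinct digits from 1–9 sum between 10 and 30.
Keeping only sets containing 6.
Enumerating: {1,3,5,6}, {2,3,4,6}.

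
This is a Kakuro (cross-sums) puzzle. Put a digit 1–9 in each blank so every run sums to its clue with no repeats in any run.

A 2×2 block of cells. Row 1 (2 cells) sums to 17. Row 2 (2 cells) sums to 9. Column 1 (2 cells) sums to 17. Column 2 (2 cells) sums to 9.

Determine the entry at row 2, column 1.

8

17 in 2 cells must be {8,9}.
The 17 across and the 9 down share only 8, so (1,2) = 8.
The 9 across and the 17 down share only 8, so (2,1) = 8.
(2,2) = 9 − 8 = 1 completes the 9 across.
(1,1) = 17 − 8 = 9 completes the 17 across.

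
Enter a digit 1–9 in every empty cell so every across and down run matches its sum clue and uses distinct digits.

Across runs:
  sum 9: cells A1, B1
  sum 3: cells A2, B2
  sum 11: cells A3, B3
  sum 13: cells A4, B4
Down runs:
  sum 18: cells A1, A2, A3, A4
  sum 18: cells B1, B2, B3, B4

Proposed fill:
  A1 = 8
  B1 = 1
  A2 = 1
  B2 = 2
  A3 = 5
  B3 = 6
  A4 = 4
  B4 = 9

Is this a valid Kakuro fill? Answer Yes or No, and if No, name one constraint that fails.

Yes

Across: 8+1=9; 1+2=3; 5+6=11; 4+9=13. Down: 8+1+5+4=18; 1+2+6+9=18. No digit repeats within any run.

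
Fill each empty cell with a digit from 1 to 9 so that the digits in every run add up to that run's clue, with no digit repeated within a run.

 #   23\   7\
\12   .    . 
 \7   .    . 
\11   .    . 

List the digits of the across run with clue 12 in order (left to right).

8, 4

23 in 3 cells must be {6,8,9}; 7 in 3 cells must be {1,2,4}.
The 12 across and the 7 down share only 4, so R1C2 = 4.
The 7 across and the 23 down share only 6, so R2C1 = 6.
R2C2 = 7 − 6 = 1 completes the 7 across.
R3C2 = 7 − 5 = 2 completes the 7 down.
R1C1 = 12 − 4 = 8 completes the 12 across.
R3C1 = 11 − 2 = 9 completes the 11 across.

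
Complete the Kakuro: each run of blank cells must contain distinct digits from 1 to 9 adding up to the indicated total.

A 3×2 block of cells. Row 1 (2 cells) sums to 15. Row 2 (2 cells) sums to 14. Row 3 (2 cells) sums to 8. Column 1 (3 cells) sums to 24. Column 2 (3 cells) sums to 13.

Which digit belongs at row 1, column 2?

7

24 in 3 cells must be {7,8,9}.
The 8 across and the 24 down share only 7, so (3,1) = 7.
(3,2) = 8 − 7 = 1 completes the 8 across.
Nothing is forced directly, so branch on (1,1), whose candidates are 8 or 9. If (1,1) = 9: then (1,2) would have to be in {6} for the 15 across but in {3,4,5,7,8,9} for the 13 down — contradiction. So (1,1) = 8.
(1,2) = 15 − 8 = 7 completes the 15 across.
(2,1) = 24 − 15 = 9 completes the 24 down.
(2,2) = 14 − 9 = 5 completes the 14 across.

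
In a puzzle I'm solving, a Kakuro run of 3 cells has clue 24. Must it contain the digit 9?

The only way to make 24 from 3 distinct digits is {7,8,9}, which contains 9.

Yes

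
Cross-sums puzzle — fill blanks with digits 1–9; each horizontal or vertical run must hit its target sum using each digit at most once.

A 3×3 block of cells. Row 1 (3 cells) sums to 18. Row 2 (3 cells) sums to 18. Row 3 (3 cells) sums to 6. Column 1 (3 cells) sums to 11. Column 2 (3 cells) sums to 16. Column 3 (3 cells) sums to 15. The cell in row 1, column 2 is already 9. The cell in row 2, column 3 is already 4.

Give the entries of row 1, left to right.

6 in 3 cells must be {1,2,3}.
Nothing is forced directly, so branch on (2,2), whose candidates are 5 or 6. If (2,2) = 5: then (2,1) would have to be in {9} for the 18 across but in {1,2,3,4,5,6,7,8} for the 11 down — contradiction. So (2,2) = 6.
(2,1) = 18 − 10 = 8 completes the 18 across.
(3,2) = 16 − 15 = 1 completes the 16 down.
(3,1) = 2: the only remaining digit allowed by both the 6 across and the 11 down.
(3,3) = 6 − 3 = 3 completes the 6 across.
(1,1) = 11 − 10 = 1 completes the 11 down.
(1,3) = 18 − 10 = 8 completes the 18 across.

1 9 8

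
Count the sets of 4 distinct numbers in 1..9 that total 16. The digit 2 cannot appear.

3

4 distinct digits from 1–9 sum between 10 and 30.
Dropping sets that contain 2.
Enumerating: {1,3,4,8}, {1,3,5,7}, {1,4,5,6}.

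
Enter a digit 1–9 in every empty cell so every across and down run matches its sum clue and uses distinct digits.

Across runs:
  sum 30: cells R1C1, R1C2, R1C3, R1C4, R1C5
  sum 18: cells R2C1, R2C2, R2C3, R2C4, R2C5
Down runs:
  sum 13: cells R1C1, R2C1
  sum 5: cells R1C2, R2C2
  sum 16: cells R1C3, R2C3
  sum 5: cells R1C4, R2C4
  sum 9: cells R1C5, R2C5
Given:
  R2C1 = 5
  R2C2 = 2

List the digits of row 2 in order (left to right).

5, 2, 7, 1, 3

16 in 2 cells must be {7,9}.
R1C1 = 13 − 5 = 8 completes the 13 down.
R1C2 = 5 − 2 = 3 completes the 5 down.
R1C3 = 9: the only remaining digit allowed by both the 30 across and the 16 down.
Given what's placed, R1C4 must be 4 to fit the 30 across and 5 down.
R1C5 = 30 − 24 = 6 completes the 30 across.
R2C3 = 16 − 9 = 7 completes the 16 down.
R2C4 = 5 − 4 = 1 completes the 5 down.
R2C5 = 18 − 15 = 3 completes the 18 across.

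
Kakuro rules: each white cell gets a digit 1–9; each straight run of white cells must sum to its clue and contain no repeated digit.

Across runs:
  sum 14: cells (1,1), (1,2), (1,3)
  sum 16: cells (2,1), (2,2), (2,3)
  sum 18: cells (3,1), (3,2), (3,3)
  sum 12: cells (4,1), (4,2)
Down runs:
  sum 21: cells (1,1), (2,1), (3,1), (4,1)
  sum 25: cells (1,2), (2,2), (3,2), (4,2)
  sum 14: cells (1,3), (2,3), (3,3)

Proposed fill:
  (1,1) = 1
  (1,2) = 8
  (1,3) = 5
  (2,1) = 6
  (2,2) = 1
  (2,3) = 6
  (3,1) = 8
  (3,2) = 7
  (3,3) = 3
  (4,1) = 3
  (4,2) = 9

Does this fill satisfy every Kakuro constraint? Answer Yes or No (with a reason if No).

No — the down run (1,1)–(4,1) sums to 18, not 21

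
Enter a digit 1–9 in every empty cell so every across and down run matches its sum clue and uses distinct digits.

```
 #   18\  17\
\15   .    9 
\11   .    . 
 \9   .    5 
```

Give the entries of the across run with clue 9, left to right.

R1C1 = 15 − 9 = 6 completes the 15 across.
R2C2 = 17 − 14 = 3 completes the 17 down.
R3C1 = 9 − 5 = 4 completes the 9 across.
R2C1 = 11 − 3 = 8 completes the 11 across.

4 5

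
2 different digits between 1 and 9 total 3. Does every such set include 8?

No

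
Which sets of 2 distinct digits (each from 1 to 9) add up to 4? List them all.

{1,3}

2 distinct digits from 1–9 sum between 3 and 17.
Only one set works: {1,3}.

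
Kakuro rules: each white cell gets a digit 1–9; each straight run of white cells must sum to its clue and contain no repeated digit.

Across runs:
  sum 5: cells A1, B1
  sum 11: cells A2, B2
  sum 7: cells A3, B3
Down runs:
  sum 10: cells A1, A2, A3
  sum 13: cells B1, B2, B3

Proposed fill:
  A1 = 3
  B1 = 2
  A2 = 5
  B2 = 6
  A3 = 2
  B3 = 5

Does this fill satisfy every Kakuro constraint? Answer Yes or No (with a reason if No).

Yes

Across: 3+2=5; 5+6=11; 2+5=7. Down: 3+5+2=10; 2+6+5=13. No digit repeats within any run.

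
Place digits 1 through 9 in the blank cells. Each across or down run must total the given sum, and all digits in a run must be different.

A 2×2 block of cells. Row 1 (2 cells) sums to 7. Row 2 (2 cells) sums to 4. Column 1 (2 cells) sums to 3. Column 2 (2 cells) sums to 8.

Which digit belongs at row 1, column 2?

5

4 in 2 cells must be {1,3}; 3 in 2 cells must be {1,2}.
The 4 across and the 3 down share only 1, so (2,1) = 1.
(2,2) = 4 − 1 = 3 completes the 4 across.
(1,1) = 3 − 1 = 2 completes the 3 down.
(1,2) = 7 − 2 = 5 completes the 7 across.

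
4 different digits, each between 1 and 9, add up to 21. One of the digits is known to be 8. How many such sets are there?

5

4 distinct digits from 1–9 sum between 10 and 30.
Keeping only sets containing 8.
Enumerating: {1,3,8,9}, {1,5,7,8}, {2,4,7,8}, {2,5,6,8}, {3,4,6,8}.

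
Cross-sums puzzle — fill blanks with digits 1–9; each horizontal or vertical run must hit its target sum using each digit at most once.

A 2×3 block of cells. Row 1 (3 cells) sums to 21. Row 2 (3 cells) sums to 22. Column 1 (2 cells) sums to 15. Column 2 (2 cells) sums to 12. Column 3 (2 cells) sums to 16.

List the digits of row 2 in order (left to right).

16 in 2 cells must be {7,9}.
Nothing is forced directly, so branch on (1,3), whose candidates are 7 or 9. If (1,3) = 9: that forces (2,3) = 7, (2,2) = 9, after which (1,2) would have to be in {4,5,7,8} for the 21 across but in {3} for the 12 down — contradiction. So (1,3) = 7.
(2,3) = 16 − 7 = 9 completes the 16 down.
Nothing is forced directly, so branch on (2,2), whose candidates are 5 or 7 or 8. If (2,2) = 5: then (1,2) would have to be in {5,6,8,9} for the 21 across but in {7} for the 12 down — contradiction. If (2,2) = 8: then (1,2) would have to be in {5,6,8,9} for the 21 across but in {4} for the 12 down — contradiction. So (2,2) = 7.
(1,2) = 12 − 7 = 5 completes the 12 down.
(2,1) = 22 − 16 = 6 completes the 22 across.
(1,1) = 21 − 12 = 9 completes the 21 across.

6 7 9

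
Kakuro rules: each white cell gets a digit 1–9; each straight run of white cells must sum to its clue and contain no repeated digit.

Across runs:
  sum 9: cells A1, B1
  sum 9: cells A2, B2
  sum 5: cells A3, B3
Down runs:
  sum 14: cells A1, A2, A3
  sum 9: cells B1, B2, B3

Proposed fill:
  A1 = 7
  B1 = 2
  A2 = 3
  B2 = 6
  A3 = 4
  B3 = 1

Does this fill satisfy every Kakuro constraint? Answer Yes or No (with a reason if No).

Yes

Across: 7+2=9; 3+6=9; 4+1=5. Down: 7+3+4=14; 2+6+1=9. No digit repeats within any run.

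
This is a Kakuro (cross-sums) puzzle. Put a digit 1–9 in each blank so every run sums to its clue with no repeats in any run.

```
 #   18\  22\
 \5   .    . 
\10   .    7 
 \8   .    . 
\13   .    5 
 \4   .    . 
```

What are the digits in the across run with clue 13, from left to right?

8 5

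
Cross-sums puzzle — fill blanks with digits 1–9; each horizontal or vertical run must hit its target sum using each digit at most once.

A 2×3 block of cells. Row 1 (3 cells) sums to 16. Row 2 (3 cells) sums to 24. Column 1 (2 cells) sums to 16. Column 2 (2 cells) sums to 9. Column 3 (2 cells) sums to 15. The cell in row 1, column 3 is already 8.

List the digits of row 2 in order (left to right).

24 in 3 cells must be {7,8,9}; 16 in 2 cells must be {7,9}.
Given what's placed, (1,1) must be 7 to fit the 16 across and 16 down.
(1,2) = 16 − 15 = 1 completes the 16 across.
(2,1) = 16 − 7 = 9 completes the 16 down.
(2,2) = 9 − 1 = 8 completes the 9 down.
(2,3) = 24 − 17 = 7 completes the 24 across.

9 8 7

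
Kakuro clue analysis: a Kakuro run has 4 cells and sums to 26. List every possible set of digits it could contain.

{2,7,8,9}; {3,6,8,9}; {4,5,8,9}; {4,6,7,9}; {5,6,7,8}

4 distinct digits from 1–9 sum between 10 and 30.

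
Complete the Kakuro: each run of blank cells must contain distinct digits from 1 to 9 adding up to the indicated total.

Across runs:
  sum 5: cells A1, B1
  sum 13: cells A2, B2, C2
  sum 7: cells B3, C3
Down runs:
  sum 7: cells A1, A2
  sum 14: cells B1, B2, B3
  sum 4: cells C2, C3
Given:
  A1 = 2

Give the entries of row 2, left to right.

4 in 2 cells must be {1,3}.
B1 = 5 − 2 = 3 completes the 5 across.
A2 = 7 − 2 = 5 completes the 7 down.
C2 = 1: the only remaining digit allowed by both the 13 across and the 4 down.
C3 = 4 − 1 = 3 completes the 4 down.
B2 = 13 − 6 = 7 completes the 13 across.
B3 = 7 − 3 = 4 completes the 7 across.

5 7 1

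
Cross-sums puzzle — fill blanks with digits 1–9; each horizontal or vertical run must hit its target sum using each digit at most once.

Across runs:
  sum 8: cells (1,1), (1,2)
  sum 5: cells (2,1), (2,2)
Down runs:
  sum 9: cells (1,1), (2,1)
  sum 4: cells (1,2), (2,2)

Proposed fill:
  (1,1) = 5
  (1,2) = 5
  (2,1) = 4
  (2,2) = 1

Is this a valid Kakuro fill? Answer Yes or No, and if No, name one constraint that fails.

No — the across run (1,1)–(1,2) sums to 10, not 8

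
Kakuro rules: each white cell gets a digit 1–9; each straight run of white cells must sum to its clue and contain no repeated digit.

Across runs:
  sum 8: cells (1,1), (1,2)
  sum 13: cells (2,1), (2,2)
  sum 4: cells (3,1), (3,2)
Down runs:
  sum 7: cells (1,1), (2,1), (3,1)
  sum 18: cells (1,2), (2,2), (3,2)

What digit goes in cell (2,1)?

4 in 2 cells must be {1,3}; 7 in 3 cells must be {1,2,4}.
The 13 across and the 7 down share only 4, so (2,1) = 4.
(2,2) = 13 − 4 = 9 completes the 13 across.
Given what's placed, (3,1) must be 1 to fit the 4 across and 7 down.
(3,2) = 4 − 1 = 3 completes the 4 across.
(1,1) = 7 − 5 = 2 completes the 7 down.
(1,2) = 8 − 2 = 6 completes the 8 across.

4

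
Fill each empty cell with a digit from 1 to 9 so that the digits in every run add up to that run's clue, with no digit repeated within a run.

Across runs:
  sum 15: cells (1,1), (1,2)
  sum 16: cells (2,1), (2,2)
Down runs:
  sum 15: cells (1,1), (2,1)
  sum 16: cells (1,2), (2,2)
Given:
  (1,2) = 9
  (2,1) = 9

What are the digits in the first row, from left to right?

16 in 2 cells must be {7,9}.
(1,1) = 15 − 9 = 6 completes the 15 across.
(2,2) = 16 − 9 = 7 completes the 16 across.

6 9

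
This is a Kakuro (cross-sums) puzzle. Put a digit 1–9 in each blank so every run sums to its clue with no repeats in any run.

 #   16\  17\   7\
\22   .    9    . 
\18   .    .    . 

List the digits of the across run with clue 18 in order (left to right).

9 8 1

16 in 2 cells must be {7,9}; 17 in 2 cells must be {8,9}.
Given what's placed, R1C1 must be 7 to fit the 22 across and 16 down.
R1C3 = 22 − 16 = 6 completes the 22 across.
R2C1 = 16 − 7 = 9 completes the 16 down.
R2C2 = 17 − 9 = 8 completes the 17 down.
R2C3 = 18 − 17 = 1 completes the 18 across.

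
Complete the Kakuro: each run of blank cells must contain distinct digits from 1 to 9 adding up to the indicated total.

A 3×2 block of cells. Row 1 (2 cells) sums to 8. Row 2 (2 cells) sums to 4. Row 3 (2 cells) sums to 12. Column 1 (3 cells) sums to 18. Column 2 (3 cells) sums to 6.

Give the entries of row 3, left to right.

4 in 2 cells must be {1,3}; 6 in 3 cells must be {1,2,3}.
The 12 across and the 6 down share only 3, so (3,2) = 3.
Given what's placed, (2,2) must be 1 to fit the 4 across and 6 down.
(3,1) = 12 − 3 = 9 completes the 12 across.
(1,2) = 6 − 4 = 2 completes the 6 down.
(2,1) = 4 − 1 = 3 completes the 4 across.
(1,1) = 8 − 2 = 6 completes the 8 across.

9 3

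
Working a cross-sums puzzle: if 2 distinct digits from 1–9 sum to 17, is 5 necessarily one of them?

No

The only way to make 17 from 2 distinct digits is {8,9}, which does not contain 5.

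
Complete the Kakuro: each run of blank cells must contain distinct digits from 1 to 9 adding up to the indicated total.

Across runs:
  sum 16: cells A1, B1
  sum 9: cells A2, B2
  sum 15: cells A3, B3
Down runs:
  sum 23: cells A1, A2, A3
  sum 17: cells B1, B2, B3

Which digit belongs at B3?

16 in 2 cells must be {7,9}; 23 in 3 cells must be {6,8,9}.
The 16 across and the 23 down share only 9, so A1 = 9.
B1 = 16 − 9 = 7 completes the 16 across.
Nothing is forced directly, so branch on A2, whose candidates are 6 or 8. If A2 = 6: then B2 would have to be in {3} for the 9 across but in {1,2,4,6,8,9} for the 17 down — contradiction. So A2 = 8.
B2 = 9 − 8 = 1 completes the 9 across.
A3 = 23 − 17 = 6 completes the 23 down.
B3 = 15 − 6 = 9 completes the 15 across.

9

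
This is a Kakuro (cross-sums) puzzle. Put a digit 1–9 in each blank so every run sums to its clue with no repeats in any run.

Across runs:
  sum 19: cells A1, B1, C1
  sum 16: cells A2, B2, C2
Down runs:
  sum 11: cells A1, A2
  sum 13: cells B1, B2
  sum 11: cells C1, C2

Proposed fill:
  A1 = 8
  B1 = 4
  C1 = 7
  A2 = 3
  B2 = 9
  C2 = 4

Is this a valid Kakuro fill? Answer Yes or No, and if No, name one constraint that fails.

Yes

Across: 8+4+7=19; 3+9+4=16. Down: 8+3=11; 4+9=13; 7+4=11. No digit repeats within any run.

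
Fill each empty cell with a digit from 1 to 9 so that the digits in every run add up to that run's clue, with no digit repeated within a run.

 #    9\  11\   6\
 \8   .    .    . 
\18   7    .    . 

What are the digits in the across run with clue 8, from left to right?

R1C1 = 9 − 7 = 2 completes the 9 down.
Given what's placed, R1C2 must be 5 to fit the 8 across and 11 down.
R1C3 = 8 − 7 = 1 completes the 8 across.
R2C2 = 11 − 5 = 6 completes the 11 down.
R2C3 = 18 − 13 = 5 completes the 18 across.

2 5 1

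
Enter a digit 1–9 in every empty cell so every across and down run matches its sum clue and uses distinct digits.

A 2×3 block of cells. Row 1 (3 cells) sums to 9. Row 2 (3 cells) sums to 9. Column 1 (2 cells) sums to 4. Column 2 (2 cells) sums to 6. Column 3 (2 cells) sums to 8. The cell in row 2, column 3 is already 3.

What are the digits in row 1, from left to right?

4 in 2 cells must be {1,3}.
(1,3) = 8 − 3 = 5 completes the 8 down.
(2,1) = 1: the only remaining digit allowed by both the 9 across and the 4 down.
(2,2) = 9 − 4 = 5 completes the 9 across.
(1,1) = 4 − 1 = 3 completes the 4 down.
(1,2) = 9 − 8 = 1 completes the 9 across.

3 1 5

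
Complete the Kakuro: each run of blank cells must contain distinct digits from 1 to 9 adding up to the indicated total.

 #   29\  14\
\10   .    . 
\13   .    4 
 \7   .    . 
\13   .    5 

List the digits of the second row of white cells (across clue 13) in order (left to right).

9 4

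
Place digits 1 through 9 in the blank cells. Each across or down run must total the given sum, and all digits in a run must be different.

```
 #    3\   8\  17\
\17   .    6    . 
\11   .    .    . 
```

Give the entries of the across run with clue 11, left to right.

1 2 8

3 in 2 cells must be {1,2}; 17 in 2 cells must be {8,9}.
Given what's placed, R1C1 must be 2 to fit the 17 across and 3 down.
R1C3 = 17 − 8 = 9 completes the 17 across.
R2C1 = 3 − 2 = 1 completes the 3 down.
R2C2 = 8 − 6 = 2 completes the 8 down.
R2C3 = 11 − 3 = 8 completes the 11 across.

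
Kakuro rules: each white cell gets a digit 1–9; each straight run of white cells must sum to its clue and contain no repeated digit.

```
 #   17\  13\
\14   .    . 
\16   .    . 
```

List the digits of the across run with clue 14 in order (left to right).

8, 6

16 in 2 cells must be {7,9}; 17 in 2 cells must be {8,9}.
The 16 across and the 17 down share only 9, so R2C1 = 9.
R2C2 = 16 − 9 = 7 completes the 16 across.
R1C1 = 17 − 9 = 8 completes the 17 down.
R1C2 = 14 − 8 = 6 completes the 14 across.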